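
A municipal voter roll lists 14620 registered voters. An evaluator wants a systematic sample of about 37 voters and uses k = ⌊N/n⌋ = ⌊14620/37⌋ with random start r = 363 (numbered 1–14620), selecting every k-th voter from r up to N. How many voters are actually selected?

k = ⌊14620/37⌋ = 395
Achieved size = ⌊(14620 − 363)/395⌋ + 1 = ⌊14257/395⌋ + 1 = 36 + 1 = 37
(last selection: 363 + 36×395 = 14583 ≤ 14620; next would be 14978 > 14620)

37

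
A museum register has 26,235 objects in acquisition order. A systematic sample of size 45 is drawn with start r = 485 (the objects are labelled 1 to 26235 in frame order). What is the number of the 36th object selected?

20890

k = 26235/45 = 583
36th selection = r + (36−1)·k = 485 + 35×583 = 485 + 20405 = 20890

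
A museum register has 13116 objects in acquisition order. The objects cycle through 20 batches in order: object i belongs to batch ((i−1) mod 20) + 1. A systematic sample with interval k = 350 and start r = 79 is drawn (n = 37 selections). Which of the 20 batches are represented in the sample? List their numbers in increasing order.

9, 19

Consecutive selections differ by k = 350, so their batch numbers differ by 350 mod 20 = 10.
gcd(350, 20) = 10, so the sample visits 20/10 = 2 distinct residues mod 20.
Start 79 is batch 19; the batches hit are 9, 19.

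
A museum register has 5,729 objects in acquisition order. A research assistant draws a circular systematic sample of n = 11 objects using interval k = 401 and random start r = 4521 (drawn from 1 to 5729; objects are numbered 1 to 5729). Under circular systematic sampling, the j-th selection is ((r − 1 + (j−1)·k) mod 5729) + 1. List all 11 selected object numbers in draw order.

Selection 1: 4521
Selection 2: 4521 + 401 = 4922
Selection 3: 4922 + 401 = 5323
Selection 4: 5323 + 401 = 5724
Selection 5: 5724 + 401 = 6125 → 6125 − 5729 = 396
Selection 6: 396 + 401 = 797
Selection 7: 797 + 401 = 1198
Selection 8: 1198 + 401 = 1599
Selection 9: 1599 + 401 = 2000
Selection 10: 2000 + 401 = 2401
Selection 11: 2401 + 401 = 2802

4521, 4922, 5323, 5724, 396, 797, 1198, 1599, 2000, 2401, 2802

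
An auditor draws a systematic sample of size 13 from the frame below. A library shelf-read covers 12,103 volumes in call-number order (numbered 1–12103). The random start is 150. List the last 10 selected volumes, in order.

2943, 3874, 4805, 5736, 6667, 7598, 8529, 9460, 10391, 11322

k = N/n = 12103/13 = 931
4th selection = 150 + 3×931 = 2943
5th: 2943 + 931 = 3874
6th: 3874 + 931 = 4805
7th: 4805 + 931 = 5736
8th: 5736 + 931 = 6667
9th: 6667 + 931 = 7598
10th: 7598 + 931 = 8529
11th: 8529 + 931 = 9460
12th: 9460 + 931 = 10391
13th: 10391 + 931 = 11322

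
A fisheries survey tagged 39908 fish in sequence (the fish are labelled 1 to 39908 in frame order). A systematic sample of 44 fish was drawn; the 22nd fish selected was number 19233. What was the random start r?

186

k = 39908/44 = 907
r = 19233 − (22−1)×907 = 19233 − 19047 = 186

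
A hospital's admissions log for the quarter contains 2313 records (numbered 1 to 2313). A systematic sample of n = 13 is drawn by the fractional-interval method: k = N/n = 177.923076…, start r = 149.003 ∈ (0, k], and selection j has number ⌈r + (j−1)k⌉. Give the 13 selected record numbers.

j=1: r + 0k = 149.003 → ⌈·⌉ = 150
j=2: r + 1k = 326.926076… → ⌈·⌉ = 327
j=3: r + 2k = 504.849153… → ⌈·⌉ = 505
j=4: r + 3k = 682.772230… → ⌈·⌉ = 683
j=5: r + 4k = 860.695307… → ⌈·⌉ = 861
j=6: r + 5k = 1038.618384… → ⌈·⌉ = 1039
j=7: r + 6k = 1216.541461… → ⌈·⌉ = 1217
j=8: r + 7k = 1394.464538… → ⌈·⌉ = 1395
j=9: r + 8k = 1572.387615… → ⌈·⌉ = 1573
j=10: r + 9k = 1750.310692… → ⌈·⌉ = 1751
j=11: r + 10k = 1928.233769… → ⌈·⌉ = 1929
j=12: r + 11k = 2106.156846… → ⌈·⌉ = 2107
j=13: r + 12k = 2284.079923… → ⌈·⌉ = 2285

150, 327, 505, 683, 861, 1039, 1217, 1395, 1573, 1751, 1929, 2107, 2285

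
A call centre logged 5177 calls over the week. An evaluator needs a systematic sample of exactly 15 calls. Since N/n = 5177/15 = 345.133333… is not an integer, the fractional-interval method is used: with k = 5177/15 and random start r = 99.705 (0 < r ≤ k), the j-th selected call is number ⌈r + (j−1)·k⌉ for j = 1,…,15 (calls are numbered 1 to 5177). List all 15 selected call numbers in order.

j=1: r + 0k = 99.705 → ⌈·⌉ = 100
j=2: r + 1k = 444.838333… → ⌈·⌉ = 445
j=3: r + 2k = 789.971666… → ⌈·⌉ = 790
j=4: r + 3k = 1135.105 → ⌈·⌉ = 1136
j=5: r + 4k = 1480.238333… → ⌈·⌉ = 1481
j=6: r + 5k = 1825.371666… → ⌈·⌉ = 1826
j=7: r + 6k = 2170.505 → ⌈·⌉ = 2171
j=8: r + 7k = 2515.638333… → ⌈·⌉ = 2516
j=9: r + 8k = 2860.771666… → ⌈·⌉ = 2861
j=10: r + 9k = 3205.905 → ⌈·⌉ = 3206
j=11: r + 10k = 3551.038333… → ⌈·⌉ = 3552
j=12: r + 11k = 3896.171666… → ⌈·⌉ = 3897
j=13: r + 12k = 4241.305 → ⌈·⌉ = 4242
j=14: r + 13k = 4586.438333… → ⌈·⌉ = 4587
j=15: r + 14k = 4931.571666… → ⌈·⌉ = 4932

100, 445, 790, 1136, 1481, 1826, 2171, 2516, 2861, 3206, 3552, 3897, 4242, 4587, 4932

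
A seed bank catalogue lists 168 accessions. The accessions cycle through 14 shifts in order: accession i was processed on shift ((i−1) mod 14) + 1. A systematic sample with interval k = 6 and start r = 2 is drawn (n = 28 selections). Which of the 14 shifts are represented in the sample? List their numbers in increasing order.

2, 4, 6, 8, 10, 12, 14

Consecutive selections differ by k = 6, so their shift numbers differ by 6 mod 14 = 6.
gcd(6, 14) = 2, so the sample visits 14/2 = 7 distinct residues mod 14.
Start 2 is shift 2; the shifts hit are 2, 4, 6, 8, 10, 12, 14.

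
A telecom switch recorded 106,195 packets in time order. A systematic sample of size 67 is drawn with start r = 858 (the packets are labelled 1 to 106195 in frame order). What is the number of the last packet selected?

105468

k = 106195/67 = 1585
67th selection = r + (67−1)·k = 858 + 66×1585 = 858 + 104610 = 105468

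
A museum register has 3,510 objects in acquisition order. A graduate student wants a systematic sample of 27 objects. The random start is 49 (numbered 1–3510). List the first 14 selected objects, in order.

k = N/n = 3510/27 = 130
object 1: 49
object 2: 49 + 130 = 179
object 3: 179 + 130 = 309
object 4: 309 + 130 = 439
object 5: 439 + 130 = 569
object 6: 569 + 130 = 699
object 7: 699 + 130 = 829
object 8: 829 + 130 = 959
object 9: 959 + 130 = 1089
object 10: 1089 + 130 = 1219
object 11: 1219 + 130 = 1349
object 12: 1349 + 130 = 1479
object 13: 1479 + 130 = 1609
object 14: 1609 + 130 = 1739

49, 179, 309, 439, 569, 699, 829, 959, 1089, 1219, 1349, 1479, 1609, 1739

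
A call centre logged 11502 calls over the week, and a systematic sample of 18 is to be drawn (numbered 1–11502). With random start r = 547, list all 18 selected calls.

k = N/n = 11502/18 = 639
call 1: 547
call 2: 547 + 639 = 1186
call 3: 1186 + 639 = 1825
call 4: 1825 + 639 = 2464
call 5: 2464 + 639 = 3103
call 6: 3103 + 639 = 3742
call 7: 3742 + 639 = 4381
call 8: 4381 + 639 = 5020
call 9: 5020 + 639 = 5659
call 10: 5659 + 639 = 6298
call 11: 6298 + 639 = 6937
call 12: 6937 + 639 = 7576
call 13: 7576 + 639 = 8215
call 14: 8215 + 639 = 8854
call 15: 8854 + 639 = 9493
call 16: 9493 + 639 = 10132
call 17: 10132 + 639 = 10771
call 18: 10771 + 639 = 11410

547, 1186, 1825, 2464, 3103, 3742, 4381, 5020, 5659, 6298, 6937, 7576, 8215, 8854, 9493, 10132, 10771, 11410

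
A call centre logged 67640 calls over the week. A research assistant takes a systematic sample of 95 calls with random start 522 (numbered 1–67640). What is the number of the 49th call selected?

34698

k = 67640/95 = 712
49th selection = r + (49−1)·k = 522 + 48×712 = 522 + 34176 = 34698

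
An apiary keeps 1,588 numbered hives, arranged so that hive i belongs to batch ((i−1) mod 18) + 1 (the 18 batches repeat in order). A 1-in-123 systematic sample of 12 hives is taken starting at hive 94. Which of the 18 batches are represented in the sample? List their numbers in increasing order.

Consecutive selections differ by k = 123, so their batch numbers differ by 123 mod 18 = 15.
gcd(123, 18) = 3, so the sample visits 18/3 = 6 distinct residues mod 18.
Start 94 is batch 4; the batches hit are 1, 4, 7, 10, 13, 16.

1, 4, 7, 10, 13, 16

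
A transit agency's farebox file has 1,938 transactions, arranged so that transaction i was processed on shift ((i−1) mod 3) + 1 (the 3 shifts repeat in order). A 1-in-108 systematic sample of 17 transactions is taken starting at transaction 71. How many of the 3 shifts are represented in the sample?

Consecutive selections differ by k = 108, so their shift numbers differ by 108 mod 3 = 0.
gcd(108, 3) = 3, so the sample visits 3/3 = 1 distinct residues mod 3.
Start 71 is shift 2; the shifts hit are 2.

1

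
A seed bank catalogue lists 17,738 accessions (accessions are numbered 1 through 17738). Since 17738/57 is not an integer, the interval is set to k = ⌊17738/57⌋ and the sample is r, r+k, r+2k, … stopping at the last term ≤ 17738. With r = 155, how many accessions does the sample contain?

57

k = ⌊17738/57⌋ = 311
Achieved size = ⌊(17738 − 155)/311⌋ + 1 = ⌊17583/311⌋ + 1 = 56 + 1 = 57
(last selection: 155 + 56×311 = 17571 ≤ 17738; next would be 17882 > 17738)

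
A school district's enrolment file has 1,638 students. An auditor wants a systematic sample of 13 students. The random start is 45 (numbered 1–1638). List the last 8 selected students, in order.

675, 801, 927, 1053, 1179, 1305, 1431, 1557

k = N/n = 1638/13 = 126
6th selection = 45 + 5×126 = 675
7th: 675 + 126 = 801
8th: 801 + 126 = 927
9th: 927 + 126 = 1053
10th: 1053 + 126 = 1179
11th: 1179 + 126 = 1305
12th: 1305 + 126 = 1431
13th: 1431 + 126 = 1557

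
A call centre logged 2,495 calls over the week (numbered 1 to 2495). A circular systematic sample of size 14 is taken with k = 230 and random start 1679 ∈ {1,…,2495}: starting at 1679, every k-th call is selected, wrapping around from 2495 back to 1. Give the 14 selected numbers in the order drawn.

1679, 1909, 2139, 2369, 104, 334, 564, 794, 1024, 1254, 1484, 1714, 1944, 2174

Selection 1: 1679
Selection 2: 1679 + 230 = 1909
Selection 3: 1909 + 230 = 2139
Selection 4: 2139 + 230 = 2369
Selection 5: 2369 + 230 = 2599 → 2599 − 2495 = 104
Selection 6: 104 + 230 = 334
Selection 7: 334 + 230 = 564
Selection 8: 564 + 230 = 794
Selection 9: 794 + 230 = 1024
Selection 10: 1024 + 230 = 1254
Selection 11: 1254 + 230 = 1484
Selection 12: 1484 + 230 = 1714
Selection 13: 1714 + 230 = 1944
Selection 14: 1944 + 230 = 2174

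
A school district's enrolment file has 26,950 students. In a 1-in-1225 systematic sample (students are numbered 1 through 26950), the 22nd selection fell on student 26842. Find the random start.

k = 1225
r = 26842 − (22−1)×1225 = 26842 − 25725 = 1117

1117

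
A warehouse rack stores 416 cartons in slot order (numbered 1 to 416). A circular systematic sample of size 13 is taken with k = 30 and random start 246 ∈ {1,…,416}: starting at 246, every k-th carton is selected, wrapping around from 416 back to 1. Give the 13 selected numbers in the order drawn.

Selection 1: 246
Selection 2: 246 + 30 = 276
Selection 3: 276 + 30 = 306
Selection 4: 306 + 30 = 336
Selection 5: 336 + 30 = 366
Selection 6: 366 + 30 = 396
Selection 7: 396 + 30 = 426 → 426 − 416 = 10
Selection 8: 10 + 30 = 40
Selection 9: 40 + 30 = 70
Selection 10: 70 + 30 = 100
Selection 11: 100 + 30 = 130
Selection 12: 130 + 30 = 160
Selection 13: 160 + 30 = 190

246, 276, 306, 336, 366, 396, 10, 40, 70, 100, 130, 160, 190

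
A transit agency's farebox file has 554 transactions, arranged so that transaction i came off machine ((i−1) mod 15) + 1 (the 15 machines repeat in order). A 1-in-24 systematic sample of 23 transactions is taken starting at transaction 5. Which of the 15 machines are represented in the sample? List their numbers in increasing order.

Consecutive selections differ by k = 24, so their machine numbers differ by 24 mod 15 = 9.
gcd(24, 15) = 3, so the sample visits 15/3 = 5 distinct residues mod 15.
Start 5 is machine 5; the machines hit are 2, 5, 8, 11, 14.

2, 5, 8, 11, 14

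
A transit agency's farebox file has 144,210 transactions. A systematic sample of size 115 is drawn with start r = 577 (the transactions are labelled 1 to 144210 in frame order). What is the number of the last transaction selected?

k = 144210/115 = 1254
115th selection = r + (115−1)·k = 577 + 114×1254 = 577 + 142956 = 143533

143533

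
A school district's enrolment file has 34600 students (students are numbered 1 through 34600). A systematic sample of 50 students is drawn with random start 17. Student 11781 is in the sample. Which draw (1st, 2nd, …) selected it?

18

k = 34600/50 = 692
position = (11781 − 17)/692 + 1 = 11764/692 + 1 = 17 + 1 = 18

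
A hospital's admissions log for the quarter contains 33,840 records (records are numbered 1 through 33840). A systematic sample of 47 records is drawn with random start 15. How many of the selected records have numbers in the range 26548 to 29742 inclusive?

5

k = 33840/47 = 720
First selection ≥ 26548: 15 + ⌈(26548−15)/720⌉·720 = 15 + 37×720 = 26655
Last selection ≤ 29742: 15 + ⌊(29742−15)/720⌋·720 = 15 + 41×720 = 29535
Count = 41 − 37 + 1 = 5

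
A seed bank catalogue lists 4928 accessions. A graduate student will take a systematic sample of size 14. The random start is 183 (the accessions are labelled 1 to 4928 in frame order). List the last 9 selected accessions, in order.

1943, 2295, 2647, 2999, 3351, 3703, 4055, 4407, 4759

k = N/n = 4928/14 = 352
6th selection = 183 + 5×352 = 1943
7th: 1943 + 352 = 2295
8th: 2295 + 352 = 2647
9th: 2647 + 352 = 2999
10th: 2999 + 352 = 3351
11th: 3351 + 352 = 3703
12th: 3703 + 352 = 4055
13th: 4055 + 352 = 4407
14th: 4407 + 352 = 4759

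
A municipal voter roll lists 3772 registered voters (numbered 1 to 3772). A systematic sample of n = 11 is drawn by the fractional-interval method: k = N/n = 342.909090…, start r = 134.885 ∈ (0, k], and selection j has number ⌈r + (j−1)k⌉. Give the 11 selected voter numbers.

135, 478, 821, 1164, 1507, 1850, 2193, 2536, 2879, 3222, 3564

j=1: r + 0k = 134.885 → ⌈·⌉ = 135
j=2: r + 1k = 477.794090… → ⌈·⌉ = 478
j=3: r + 2k = 820.703181… → ⌈·⌉ = 821
j=4: r + 3k = 1163.612272… → ⌈·⌉ = 1164
j=5: r + 4k = 1506.521363… → ⌈·⌉ = 1507
j=6: r + 5k = 1849.430454… → ⌈·⌉ = 1850
j=7: r + 6k = 2192.339545… → ⌈·⌉ = 2193
j=8: r + 7k = 2535.248636… → ⌈·⌉ = 2536
j=9: r + 8k = 2878.157727… → ⌈·⌉ = 2879
j=10: r + 9k = 3221.066818… → ⌈·⌉ = 3222
j=11: r + 10k = 3563.975909… → ⌈·⌉ = 3564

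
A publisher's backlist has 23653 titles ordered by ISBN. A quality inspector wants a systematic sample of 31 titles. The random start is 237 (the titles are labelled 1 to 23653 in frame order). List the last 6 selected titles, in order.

19312, 20075, 20838, 21601, 22364, 23127

k = N/n = 23653/31 = 763
26th selection = 237 + 25×763 = 19312
27th: 19312 + 763 = 20075
28th: 20075 + 763 = 20838
29th: 20838 + 763 = 21601
30th: 21601 + 763 = 22364
31st: 22364 + 763 = 23127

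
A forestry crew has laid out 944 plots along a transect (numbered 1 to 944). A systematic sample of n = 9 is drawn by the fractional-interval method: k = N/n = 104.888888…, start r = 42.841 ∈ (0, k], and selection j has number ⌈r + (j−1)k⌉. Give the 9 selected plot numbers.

43, 148, 253, 358, 463, 568, 673, 778, 882

j=1: r + 0k = 42.841 → ⌈·⌉ = 43
j=2: r + 1k = 147.729888… → ⌈·⌉ = 148
j=3: r + 2k = 252.618777… → ⌈·⌉ = 253
j=4: r + 3k = 357.507666… → ⌈·⌉ = 358
j=5: r + 4k = 462.396555… → ⌈·⌉ = 463
j=6: r + 5k = 567.285444… → ⌈·⌉ = 568
j=7: r + 6k = 672.174333… → ⌈·⌉ = 673
j=8: r + 7k = 777.063222… → ⌈·⌉ = 778
j=9: r + 8k = 881.952111… → ⌈·⌉ = 882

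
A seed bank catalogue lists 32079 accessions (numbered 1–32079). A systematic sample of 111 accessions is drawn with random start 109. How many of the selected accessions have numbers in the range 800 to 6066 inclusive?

18

k = 32079/111 = 289
First selection ≥ 800: 109 + ⌈(800−109)/289⌉·289 = 109 + 3×289 = 976
Last selection ≤ 6066: 109 + ⌊(6066−109)/289⌋·289 = 109 + 20×289 = 5889
Count = 20 − 3 + 1 = 18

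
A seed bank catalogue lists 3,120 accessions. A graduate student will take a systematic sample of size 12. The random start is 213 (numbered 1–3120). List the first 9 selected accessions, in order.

213, 473, 733, 993, 1253, 1513, 1773, 2033, 2293

k = N/n = 3120/12 = 260
accession 1: 213
accession 2: 213 + 260 = 473
accession 3: 473 + 260 = 733
accession 4: 733 + 260 = 993
accession 5: 993 + 260 = 1253
accession 6: 1253 + 260 = 1513
accession 7: 1513 + 260 = 1773
accession 8: 1773 + 260 = 2033
accession 9: 2033 + 260 = 2293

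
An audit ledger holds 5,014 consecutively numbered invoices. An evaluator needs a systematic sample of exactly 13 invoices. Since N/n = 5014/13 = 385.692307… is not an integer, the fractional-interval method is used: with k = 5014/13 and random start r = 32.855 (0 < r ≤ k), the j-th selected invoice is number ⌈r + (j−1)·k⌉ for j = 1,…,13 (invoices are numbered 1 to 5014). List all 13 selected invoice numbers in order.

33, 419, 805, 1190, 1576, 1962, 2348, 2733, 3119, 3505, 3890, 4276, 4662

j=1: r + 0k = 32.855 → ⌈·⌉ = 33
j=2: r + 1k = 418.547307… → ⌈·⌉ = 419
j=3: r + 2k = 804.239615… → ⌈·⌉ = 805
j=4: r + 3k = 1189.931923… → ⌈·⌉ = 1190
j=5: r + 4k = 1575.624230… → ⌈·⌉ = 1576
j=6: r + 5k = 1961.316538… → ⌈·⌉ = 1962
j=7: r + 6k = 2347.008846… → ⌈·⌉ = 2348
j=8: r + 7k = 2732.701153… → ⌈·⌉ = 2733
j=9: r + 8k = 3118.393461… → ⌈·⌉ = 3119
j=10: r + 9k = 3504.085769… → ⌈·⌉ = 3505
j=11: r + 10k = 3889.778076… → ⌈·⌉ = 3890
j=12: r + 11k = 4275.470384… → ⌈·⌉ = 4276
j=13: r + 12k = 4661.162692… → ⌈·⌉ = 4662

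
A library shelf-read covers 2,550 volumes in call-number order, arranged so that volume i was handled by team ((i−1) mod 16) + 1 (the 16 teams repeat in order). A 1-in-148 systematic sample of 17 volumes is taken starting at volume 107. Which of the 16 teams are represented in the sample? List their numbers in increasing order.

Consecutive selections differ by k = 148, so their team numbers differ by 148 mod 16 = 4.
gcd(148, 16) = 4, so the sample visits 16/4 = 4 distinct residues mod 16.
Start 107 is team 11; the teams hit are 3, 7, 11, 15.

3, 7, 11, 15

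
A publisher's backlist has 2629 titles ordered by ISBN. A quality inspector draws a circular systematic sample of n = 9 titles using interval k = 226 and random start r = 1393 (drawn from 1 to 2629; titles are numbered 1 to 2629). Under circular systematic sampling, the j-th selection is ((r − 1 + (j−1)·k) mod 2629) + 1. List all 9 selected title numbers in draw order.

Selection 1: 1393
Selection 2: 1393 + 226 = 1619
Selection 3: 1619 + 226 = 1845
Selection 4: 1845 + 226 = 2071
Selection 5: 2071 + 226 = 2297
Selection 6: 2297 + 226 = 2523
Selection 7: 2523 + 226 = 2749 → 2749 − 2629 = 120
Selection 8: 120 + 226 = 346
Selection 9: 346 + 226 = 572

1393, 1619, 1845, 2071, 2297, 2523, 120, 346, 572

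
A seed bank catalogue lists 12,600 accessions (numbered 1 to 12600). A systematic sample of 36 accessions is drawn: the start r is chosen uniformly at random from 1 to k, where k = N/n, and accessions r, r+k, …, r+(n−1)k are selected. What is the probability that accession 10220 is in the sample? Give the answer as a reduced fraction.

1/350

k = 12600/36 = 350.
Accession 10220 is selected iff r ≡ 10220 (mod 350); exactly one such r in {1,…,350}.
Inclusion probability = 1/350.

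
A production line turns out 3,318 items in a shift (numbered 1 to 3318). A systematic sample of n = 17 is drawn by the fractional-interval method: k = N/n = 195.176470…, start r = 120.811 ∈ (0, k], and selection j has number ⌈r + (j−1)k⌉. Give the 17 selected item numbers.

121, 316, 512, 707, 902, 1097, 1292, 1488, 1683, 1878, 2073, 2268, 2463, 2659, 2854, 3049, 3244

j=1: r + 0k = 120.811 → ⌈·⌉ = 121
j=2: r + 1k = 315.987470… → ⌈·⌉ = 316
j=3: r + 2k = 511.163941… → ⌈·⌉ = 512
j=4: r + 3k = 706.340411… → ⌈·⌉ = 707
j=5: r + 4k = 901.516882… → ⌈·⌉ = 902
j=6: r + 5k = 1096.693352… → ⌈·⌉ = 1097
j=7: r + 6k = 1291.869823… → ⌈·⌉ = 1292
j=8: r + 7k = 1487.046294… → ⌈·⌉ = 1488
j=9: r + 8k = 1682.222764… → ⌈·⌉ = 1683
j=10: r + 9k = 1877.399235… → ⌈·⌉ = 1878
j=11: r + 10k = 2072.575705… → ⌈·⌉ = 2073
j=12: r + 11k = 2267.752176… → ⌈·⌉ = 2268
j=13: r + 12k = 2462.928647… → ⌈·⌉ = 2463
j=14: r + 13k = 2658.105117… → ⌈·⌉ = 2659
j=15: r + 14k = 2853.281588… → ⌈·⌉ = 2854
j=16: r + 15k = 3048.458058… → ⌈·⌉ = 3049
j=17: r + 16k = 3243.634529… → ⌈·⌉ = 3244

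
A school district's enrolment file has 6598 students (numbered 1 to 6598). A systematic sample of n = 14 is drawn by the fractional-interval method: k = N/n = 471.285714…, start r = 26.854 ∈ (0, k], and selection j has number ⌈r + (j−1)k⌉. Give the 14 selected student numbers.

27, 499, 970, 1441, 1912, 2384, 2855, 3326, 3798, 4269, 4740, 5211, 5683, 6154

j=1: r + 0k = 26.854 → ⌈·⌉ = 27
j=2: r + 1k = 498.139714… → ⌈·⌉ = 499
j=3: r + 2k = 969.425428… → ⌈·⌉ = 970
j=4: r + 3k = 1440.711142… → ⌈·⌉ = 1441
j=5: r + 4k = 1911.996857… → ⌈·⌉ = 1912
j=6: r + 5k = 2383.282571… → ⌈·⌉ = 2384
j=7: r + 6k = 2854.568285… → ⌈·⌉ = 2855
j=8: r + 7k = 3325.854 → ⌈·⌉ = 3326
j=9: r + 8k = 3797.139714… → ⌈·⌉ = 3798
j=10: r + 9k = 4268.425428… → ⌈·⌉ = 4269
j=11: r + 10k = 4739.711142… → ⌈·⌉ = 4740
j=12: r + 11k = 5210.996857… → ⌈·⌉ = 5211
j=13: r + 12k = 5682.282571… → ⌈·⌉ = 5683
j=14: r + 13k = 6153.568285… → ⌈·⌉ = 6154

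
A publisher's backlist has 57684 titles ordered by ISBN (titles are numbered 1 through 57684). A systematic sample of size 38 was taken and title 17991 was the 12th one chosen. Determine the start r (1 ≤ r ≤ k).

k = 57684/38 = 1518
r = 17991 − (12−1)×1518 = 17991 − 16698 = 1293

1293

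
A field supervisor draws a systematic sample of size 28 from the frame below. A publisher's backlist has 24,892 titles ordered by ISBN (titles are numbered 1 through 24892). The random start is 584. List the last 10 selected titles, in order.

16586, 17475, 18364, 19253, 20142, 21031, 21920, 22809, 23698, 24587

k = N/n = 24892/28 = 889
19th selection = 584 + 18×889 = 16586
20th: 16586 + 889 = 17475
21st: 17475 + 889 = 18364
22nd: 18364 + 889 = 19253
23rd: 19253 + 889 = 20142
24th: 20142 + 889 = 21031
25th: 21031 + 889 = 21920
26th: 21920 + 889 = 22809
27th: 22809 + 889 = 23698
28th: 23698 + 889 = 24587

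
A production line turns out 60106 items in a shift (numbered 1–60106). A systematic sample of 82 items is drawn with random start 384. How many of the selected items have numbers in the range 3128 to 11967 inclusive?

k = 60106/82 = 733
First selection ≥ 3128: 384 + ⌈(3128−384)/733⌉·733 = 384 + 4×733 = 3316
Last selection ≤ 11967: 384 + ⌊(11967−384)/733⌋·733 = 384 + 15×733 = 11379
Count = 15 − 4 + 1 = 12

12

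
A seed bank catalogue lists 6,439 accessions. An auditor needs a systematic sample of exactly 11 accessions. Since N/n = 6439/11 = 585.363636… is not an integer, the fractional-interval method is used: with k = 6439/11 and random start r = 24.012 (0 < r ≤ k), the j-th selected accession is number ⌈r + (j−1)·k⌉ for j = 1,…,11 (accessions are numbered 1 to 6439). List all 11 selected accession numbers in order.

j=1: r + 0k = 24.012 → ⌈·⌉ = 25
j=2: r + 1k = 609.375636… → ⌈·⌉ = 610
j=3: r + 2k = 1194.739272… → ⌈·⌉ = 1195
j=4: r + 3k = 1780.102909… → ⌈·⌉ = 1781
j=5: r + 4k = 2365.466545… → ⌈·⌉ = 2366
j=6: r + 5k = 2950.830181… → ⌈·⌉ = 2951
j=7: r + 6k = 3536.193818… → ⌈·⌉ = 3537
j=8: r + 7k = 4121.557454… → ⌈·⌉ = 4122
j=9: r + 8k = 4706.921090… → ⌈·⌉ = 4707
j=10: r + 9k = 5292.284727… → ⌈·⌉ = 5293
j=11: r + 10k = 5877.648363… → ⌈·⌉ = 5878

25, 610, 1195, 1781, 2366, 2951, 3537, 4122, 4707, 5293, 5878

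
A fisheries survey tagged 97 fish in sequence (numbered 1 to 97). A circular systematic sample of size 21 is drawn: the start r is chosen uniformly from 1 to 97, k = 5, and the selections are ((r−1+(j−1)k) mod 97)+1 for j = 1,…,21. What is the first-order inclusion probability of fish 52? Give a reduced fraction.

21/97

For each position j, as r ranges over 1…97 the j-th selection hits every fish exactly once, so fish 52 is selected for exactly 21 of the 97 starts.
Inclusion probability = 21/97.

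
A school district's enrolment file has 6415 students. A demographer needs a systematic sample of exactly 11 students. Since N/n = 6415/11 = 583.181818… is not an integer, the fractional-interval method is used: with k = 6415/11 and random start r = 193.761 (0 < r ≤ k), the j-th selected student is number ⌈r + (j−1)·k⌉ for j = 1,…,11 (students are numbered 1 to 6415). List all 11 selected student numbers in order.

j=1: r + 0k = 193.761 → ⌈·⌉ = 194
j=2: r + 1k = 776.942818… → ⌈·⌉ = 777
j=3: r + 2k = 1360.124636… → ⌈·⌉ = 1361
j=4: r + 3k = 1943.306454… → ⌈·⌉ = 1944
j=5: r + 4k = 2526.488272… → ⌈·⌉ = 2527
j=6: r + 5k = 3109.670090… → ⌈·⌉ = 3110
j=7: r + 6k = 3692.851909… → ⌈·⌉ = 3693
j=8: r + 7k = 4276.033727… → ⌈·⌉ = 4277
j=9: r + 8k = 4859.215545… → ⌈·⌉ = 4860
j=10: r + 9k = 5442.397363… → ⌈·⌉ = 5443
j=11: r + 10k = 6025.579181… → ⌈·⌉ = 6026

194, 777, 1361, 1944, 2527, 3110, 3693, 4277, 4860, 5443, 6026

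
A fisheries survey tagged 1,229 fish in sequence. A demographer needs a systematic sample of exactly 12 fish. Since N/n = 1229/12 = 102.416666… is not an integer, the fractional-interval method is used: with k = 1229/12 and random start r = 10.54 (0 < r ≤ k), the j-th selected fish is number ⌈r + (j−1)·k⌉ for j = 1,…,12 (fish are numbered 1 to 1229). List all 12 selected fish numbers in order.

j=1: r + 0k = 10.54 → ⌈·⌉ = 11
j=2: r + 1k = 112.956666… → ⌈·⌉ = 113
j=3: r + 2k = 215.373333… → ⌈·⌉ = 216
j=4: r + 3k = 317.79 → ⌈·⌉ = 318
j=5: r + 4k = 420.206666… → ⌈·⌉ = 421
j=6: r + 5k = 522.623333… → ⌈·⌉ = 523
j=7: r + 6k = 625.04 → ⌈·⌉ = 626
j=8: r + 7k = 727.456666… → ⌈·⌉ = 728
j=9: r + 8k = 829.873333… → ⌈·⌉ = 830
j=10: r + 9k = 932.29 → ⌈·⌉ = 933
j=11: r + 10k = 1034.706666… → ⌈·⌉ = 1035
j=12: r + 11k = 1137.123333… → ⌈·⌉ = 1138

11, 113, 216, 318, 421, 523, 626, 728, 830, 933, 1035, 1138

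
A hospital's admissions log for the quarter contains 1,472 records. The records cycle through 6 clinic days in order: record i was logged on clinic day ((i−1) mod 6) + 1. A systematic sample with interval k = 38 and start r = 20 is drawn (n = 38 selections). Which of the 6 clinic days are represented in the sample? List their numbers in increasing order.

Consecutive selections differ by k = 38, so their clinic day numbers differ by 38 mod 6 = 2.
gcd(38, 6) = 2, so the sample visits 6/2 = 3 distinct residues mod 6.
Start 20 is clinic day 2; the clinic days hit are 2, 4, 6.

2, 4, 6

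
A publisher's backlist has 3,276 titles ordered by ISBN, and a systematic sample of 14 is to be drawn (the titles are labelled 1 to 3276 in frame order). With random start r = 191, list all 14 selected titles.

191, 425, 659, 893, 1127, 1361, 1595, 1829, 2063, 2297, 2531, 2765, 2999, 3233

k = N/n = 3276/14 = 234
title 1: 191
title 2: 191 + 234 = 425
title 3: 425 + 234 = 659
title 4: 659 + 234 = 893
title 5: 893 + 234 = 1127
title 6: 1127 + 234 = 1361
title 7: 1361 + 234 = 1595
title 8: 1595 + 234 = 1829
title 9: 1829 + 234 = 2063
title 10: 2063 + 234 = 2297
title 11: 2297 + 234 = 2531
title 12: 2531 + 234 = 2765
title 13: 2765 + 234 = 2999
title 14: 2999 + 234 = 3233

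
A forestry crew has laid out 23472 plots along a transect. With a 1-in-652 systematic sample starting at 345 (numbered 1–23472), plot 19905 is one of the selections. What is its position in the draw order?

k = 652
position = (19905 − 345)/652 + 1 = 19560/652 + 1 = 30 + 1 = 31

31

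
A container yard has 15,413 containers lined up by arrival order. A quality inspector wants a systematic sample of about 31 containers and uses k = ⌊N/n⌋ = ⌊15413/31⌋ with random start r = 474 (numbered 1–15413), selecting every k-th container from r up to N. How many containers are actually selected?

k = ⌊15413/31⌋ = 497
Achieved size = ⌊(15413 − 474)/497⌋ + 1 = ⌊14939/497⌋ + 1 = 30 + 1 = 31
(last selection: 474 + 30×497 = 15384 ≤ 15413; next would be 15881 > 15413)

31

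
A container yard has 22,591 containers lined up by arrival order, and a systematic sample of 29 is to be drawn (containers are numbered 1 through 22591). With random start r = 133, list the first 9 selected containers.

133, 912, 1691, 2470, 3249, 4028, 4807, 5586, 6365

k = N/n = 22591/29 = 779
container 1: 133
container 2: 133 + 779 = 912
container 3: 912 + 779 = 1691
container 4: 1691 + 779 = 2470
container 5: 2470 + 779 = 3249
container 6: 3249 + 779 = 4028
container 7: 4028 + 779 = 4807
container 8: 4807 + 779 = 5586
container 9: 5586 + 779 = 6365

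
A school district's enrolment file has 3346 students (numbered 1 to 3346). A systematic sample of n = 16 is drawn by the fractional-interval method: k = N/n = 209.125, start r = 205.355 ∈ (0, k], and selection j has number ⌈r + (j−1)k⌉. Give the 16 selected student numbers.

j=1: r + 0k = 205.355 → ⌈·⌉ = 206
j=2: r + 1k = 414.48 → ⌈·⌉ = 415
j=3: r + 2k = 623.605 → ⌈·⌉ = 624
j=4: r + 3k = 832.73 → ⌈·⌉ = 833
j=5: r + 4k = 1041.855 → ⌈·⌉ = 1042
j=6: r + 5k = 1250.98 → ⌈·⌉ = 1251
j=7: r + 6k = 1460.105 → ⌈·⌉ = 1461
j=8: r + 7k = 1669.23 → ⌈·⌉ = 1670
j=9: r + 8k = 1878.355 → ⌈·⌉ = 1879
j=10: r + 9k = 2087.48 → ⌈·⌉ = 2088
j=11: r + 10k = 2296.605 → ⌈·⌉ = 2297
j=12: r + 11k = 2505.73 → ⌈·⌉ = 2506
j=13: r + 12k = 2714.855 → ⌈·⌉ = 2715
j=14: r + 13k = 2923.98 → ⌈·⌉ = 2924
j=15: r + 14k = 3133.105 → ⌈·⌉ = 3134
j=16: r + 15k = 3342.23 → ⌈·⌉ = 3343

206, 415, 624, 833, 1042, 1251, 1461, 1670, 1879, 2088, 2297, 2506, 2715, 2924, 3134, 3343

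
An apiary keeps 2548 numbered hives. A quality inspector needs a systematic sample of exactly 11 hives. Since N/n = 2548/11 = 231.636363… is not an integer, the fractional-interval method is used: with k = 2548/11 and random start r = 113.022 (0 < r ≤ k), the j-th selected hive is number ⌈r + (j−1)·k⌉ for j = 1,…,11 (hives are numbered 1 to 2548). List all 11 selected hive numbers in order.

j=1: r + 0k = 113.022 → ⌈·⌉ = 114
j=2: r + 1k = 344.658363… → ⌈·⌉ = 345
j=3: r + 2k = 576.294727… → ⌈·⌉ = 577
j=4: r + 3k = 807.931090… → ⌈·⌉ = 808
j=5: r + 4k = 1039.567454… → ⌈·⌉ = 1040
j=6: r + 5k = 1271.203818… → ⌈·⌉ = 1272
j=7: r + 6k = 1502.840181… → ⌈·⌉ = 1503
j=8: r + 7k = 1734.476545… → ⌈·⌉ = 1735
j=9: r + 8k = 1966.112909… → ⌈·⌉ = 1967
j=10: r + 9k = 2197.749272… → ⌈·⌉ = 2198
j=11: r + 10k = 2429.385636… → ⌈·⌉ = 2430

114, 345, 577, 808, 1040, 1272, 1503, 1735, 1967, 2198, 2430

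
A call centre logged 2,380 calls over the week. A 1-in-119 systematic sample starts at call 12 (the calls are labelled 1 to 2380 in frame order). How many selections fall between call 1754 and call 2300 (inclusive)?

5

k = 119
First selection ≥ 1754: 12 + ⌈(1754−12)/119⌉·119 = 12 + 15×119 = 1797
Last selection ≤ 2300: 12 + ⌊(2300−12)/119⌋·119 = 12 + 19×119 = 2273
Count = 19 − 15 + 1 = 5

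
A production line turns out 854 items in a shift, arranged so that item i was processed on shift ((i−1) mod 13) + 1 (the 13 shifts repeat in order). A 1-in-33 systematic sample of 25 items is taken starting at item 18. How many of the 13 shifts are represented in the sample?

Consecutive selections differ by k = 33, so their shift numbers differ by 33 mod 13 = 7.
gcd(33, 13) = 1, so the sample visits 13/1 = 13 distinct residues mod 13.
Start 18 is shift 5; the shifts hit are 1, 2, 3, 4, 5, 6, 7, 8, 9, 10, 11, 12, 13.

13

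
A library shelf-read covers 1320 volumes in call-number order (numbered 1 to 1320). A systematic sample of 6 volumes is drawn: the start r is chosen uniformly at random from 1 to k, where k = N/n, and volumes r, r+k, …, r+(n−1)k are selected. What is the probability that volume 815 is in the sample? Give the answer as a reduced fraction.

k = 1320/6 = 220.
Volume 815 is selected iff r ≡ 815 (mod 220); exactly one such r in {1,…,220}.
Inclusion probability = 1/220.

1/220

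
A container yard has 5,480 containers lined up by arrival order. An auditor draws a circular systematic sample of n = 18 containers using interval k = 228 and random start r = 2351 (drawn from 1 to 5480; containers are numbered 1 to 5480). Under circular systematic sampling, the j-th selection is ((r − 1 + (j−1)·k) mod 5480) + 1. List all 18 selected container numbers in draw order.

2351, 2579, 2807, 3035, 3263, 3491, 3719, 3947, 4175, 4403, 4631, 4859, 5087, 5315, 63, 291, 519, 747

Selection 1: 2351
Selection 2: 2351 + 228 = 2579
Selection 3: 2579 + 228 = 2807
Selection 4: 2807 + 228 = 3035
Selection 5: 3035 + 228 = 3263
Selection 6: 3263 + 228 = 3491
Selection 7: 3491 + 228 = 3719
Selection 8: 3719 + 228 = 3947
Selection 9: 3947 + 228 = 4175
Selection 10: 4175 + 228 = 4403
Selection 11: 4403 + 228 = 4631
Selection 12: 4631 + 228 = 4859
Selection 13: 4859 + 228 = 5087
Selection 14: 5087 + 228 = 5315
Selection 15: 5315 + 228 = 5543 → 5543 − 5480 = 63
Selection 16: 63 + 228 = 291
Selection 17: 291 + 228 = 519
Selection 18: 519 + 228 = 747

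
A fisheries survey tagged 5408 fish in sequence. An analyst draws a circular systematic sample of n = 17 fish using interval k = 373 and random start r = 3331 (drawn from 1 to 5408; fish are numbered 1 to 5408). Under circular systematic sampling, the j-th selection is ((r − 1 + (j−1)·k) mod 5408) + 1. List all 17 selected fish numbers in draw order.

Selection 1: 3331
Selection 2: 3331 + 373 = 3704
Selection 3: 3704 + 373 = 4077
Selection 4: 4077 + 373 = 4450
Selection 5: 4450 + 373 = 4823
Selection 6: 4823 + 373 = 5196
Selection 7: 5196 + 373 = 5569 → 5569 − 5408 = 161
Selection 8: 161 + 373 = 534
Selection 9: 534 + 373 = 907
Selection 10: 907 + 373 = 1280
Selection 11: 1280 + 373 = 1653
Selection 12: 1653 + 373 = 2026
Selection 13: 2026 + 373 = 2399
Selection 14: 2399 + 373 = 2772
Selection 15: 2772 + 373 = 3145
Selection 16: 3145 + 373 = 3518
Selection 17: 3518 + 373 = 3891

3331, 3704, 4077, 4450, 4823, 5196, 161, 534, 907, 1280, 1653, 2026, 2399, 2772, 3145, 3518, 3891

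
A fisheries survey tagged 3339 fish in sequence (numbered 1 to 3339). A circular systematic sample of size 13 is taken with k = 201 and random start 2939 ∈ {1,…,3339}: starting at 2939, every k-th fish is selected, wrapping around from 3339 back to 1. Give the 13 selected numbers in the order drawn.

2939, 3140, 2, 203, 404, 605, 806, 1007, 1208, 1409, 1610, 1811, 2012

Selection 1: 2939
Selection 2: 2939 + 201 = 3140
Selection 3: 3140 + 201 = 3341 → 3341 − 3339 = 2
Selection 4: 2 + 201 = 203
Selection 5: 203 + 201 = 404
Selection 6: 404 + 201 = 605
Selection 7: 605 + 201 = 806
Selection 8: 806 + 201 = 1007
Selection 9: 1007 + 201 = 1208
Selection 10: 1208 + 201 = 1409
Selection 11: 1409 + 201 = 1610
Selection 12: 1610 + 201 = 1811
Selection 13: 1811 + 201 = 2012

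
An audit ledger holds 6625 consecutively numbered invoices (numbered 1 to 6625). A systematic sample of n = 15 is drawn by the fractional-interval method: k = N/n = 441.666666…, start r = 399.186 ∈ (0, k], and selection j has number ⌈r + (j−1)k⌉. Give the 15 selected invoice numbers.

400, 841, 1283, 1725, 2166, 2608, 3050, 3491, 3933, 4375, 4816, 5258, 5700, 6141, 6583

j=1: r + 0k = 399.186 → ⌈·⌉ = 400
j=2: r + 1k = 840.852666… → ⌈·⌉ = 841
j=3: r + 2k = 1282.519333… → ⌈·⌉ = 1283
j=4: r + 3k = 1724.186 → ⌈·⌉ = 1725
j=5: r + 4k = 2165.852666… → ⌈·⌉ = 2166
j=6: r + 5k = 2607.519333… → ⌈·⌉ = 2608
j=7: r + 6k = 3049.186 → ⌈·⌉ = 3050
j=8: r + 7k = 3490.852666… → ⌈·⌉ = 3491
j=9: r + 8k = 3932.519333… → ⌈·⌉ = 3933
j=10: r + 9k = 4374.186 → ⌈·⌉ = 4375
j=11: r + 10k = 4815.852666… → ⌈·⌉ = 4816
j=12: r + 11k = 5257.519333… → ⌈·⌉ = 5258
j=13: r + 12k = 5699.186 → ⌈·⌉ = 5700
j=14: r + 13k = 6140.852666… → ⌈·⌉ = 6141
j=15: r + 14k = 6582.519333… → ⌈·⌉ = 6583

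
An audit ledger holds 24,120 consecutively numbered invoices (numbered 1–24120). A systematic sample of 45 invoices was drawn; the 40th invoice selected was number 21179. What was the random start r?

k = 24120/45 = 536
r = 21179 − (40−1)×536 = 21179 − 20904 = 275

275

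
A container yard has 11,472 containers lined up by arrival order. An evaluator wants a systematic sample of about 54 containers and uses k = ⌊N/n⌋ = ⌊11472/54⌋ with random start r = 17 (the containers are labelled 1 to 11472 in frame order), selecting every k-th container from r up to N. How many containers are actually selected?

55

k = ⌊11472/54⌋ = 212
Achieved size = ⌊(11472 − 17)/212⌋ + 1 = ⌊11455/212⌋ + 1 = 54 + 1 = 55
(last selection: 17 + 54×212 = 11465 ≤ 11472; next would be 11677 > 11472)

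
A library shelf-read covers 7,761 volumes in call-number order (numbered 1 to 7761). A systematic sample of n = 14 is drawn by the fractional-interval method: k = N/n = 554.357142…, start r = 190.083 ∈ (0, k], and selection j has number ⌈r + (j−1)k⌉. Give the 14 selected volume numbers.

j=1: r + 0k = 190.083 → ⌈·⌉ = 191
j=2: r + 1k = 744.440142… → ⌈·⌉ = 745
j=3: r + 2k = 1298.797285… → ⌈·⌉ = 1299
j=4: r + 3k = 1853.154428… → ⌈·⌉ = 1854
j=5: r + 4k = 2407.511571… → ⌈·⌉ = 2408
j=6: r + 5k = 2961.868714… → ⌈·⌉ = 2962
j=7: r + 6k = 3516.225857… → ⌈·⌉ = 3517
j=8: r + 7k = 4070.583 → ⌈·⌉ = 4071
j=9: r + 8k = 4624.940142… → ⌈·⌉ = 4625
j=10: r + 9k = 5179.297285… → ⌈·⌉ = 5180
j=11: r + 10k = 5733.654428… → ⌈·⌉ = 5734
j=12: r + 11k = 6288.011571… → ⌈·⌉ = 6289
j=13: r + 12k = 6842.368714… → ⌈·⌉ = 6843
j=14: r + 13k = 7396.725857… → ⌈·⌉ = 7397

191, 745, 1299, 1854, 2408, 2962, 3517, 4071, 4625, 5180, 5734, 6289, 6843, 7397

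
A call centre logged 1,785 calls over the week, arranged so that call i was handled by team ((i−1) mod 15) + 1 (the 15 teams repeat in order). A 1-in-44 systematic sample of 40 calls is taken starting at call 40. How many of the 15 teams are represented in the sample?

Consecutive selections differ by k = 44, so their team numbers differ by 44 mod 15 = 14.
gcd(44, 15) = 1, so the sample visits 15/1 = 15 distinct residues mod 15.
Start 40 is team 10; the teams hit are 1, 2, 3, 4, 5, 6, 7, 8, 9, 10, 11, 12, 13, 14, 15.

15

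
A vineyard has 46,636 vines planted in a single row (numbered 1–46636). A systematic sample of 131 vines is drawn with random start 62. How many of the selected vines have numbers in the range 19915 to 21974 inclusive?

6

k = 46636/131 = 356
First selection ≥ 19915: 62 + ⌈(19915−62)/356⌉·356 = 62 + 56×356 = 19998
Last selection ≤ 21974: 62 + ⌊(21974−62)/356⌋·356 = 62 + 61×356 = 21778
Count = 61 − 56 + 1 = 6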